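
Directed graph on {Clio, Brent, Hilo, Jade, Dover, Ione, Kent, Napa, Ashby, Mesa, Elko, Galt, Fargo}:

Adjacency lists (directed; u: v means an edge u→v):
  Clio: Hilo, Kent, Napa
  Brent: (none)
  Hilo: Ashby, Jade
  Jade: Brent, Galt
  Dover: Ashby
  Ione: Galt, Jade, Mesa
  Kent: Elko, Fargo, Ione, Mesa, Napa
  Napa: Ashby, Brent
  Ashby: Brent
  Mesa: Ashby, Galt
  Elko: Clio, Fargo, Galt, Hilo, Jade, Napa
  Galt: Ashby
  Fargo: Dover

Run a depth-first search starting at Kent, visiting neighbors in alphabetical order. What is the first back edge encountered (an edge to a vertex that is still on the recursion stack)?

DFS from Kent (visiting neighbors in alphabetical order); mark gray on enter, black on exit:
Kent gray
  Elko gray
    Clio gray
      Hilo gray
        Ashby gray
          Brent gray
          Brent black
        Ashby black
        Jade gray
          Jade→Brent: Brent black — skip
          Galt gray
            Galt→Ashby: Ashby black — skip
          Galt black
        Jade black
      Hilo black
      Clio→Kent: Kent is gray → back edge
First back edge: Clio → Kent.

Clio→Kent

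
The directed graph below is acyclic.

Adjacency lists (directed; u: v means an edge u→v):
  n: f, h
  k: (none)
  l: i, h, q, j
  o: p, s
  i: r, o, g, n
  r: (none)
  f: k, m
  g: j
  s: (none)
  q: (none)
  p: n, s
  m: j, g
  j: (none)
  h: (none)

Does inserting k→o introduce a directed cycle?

Yes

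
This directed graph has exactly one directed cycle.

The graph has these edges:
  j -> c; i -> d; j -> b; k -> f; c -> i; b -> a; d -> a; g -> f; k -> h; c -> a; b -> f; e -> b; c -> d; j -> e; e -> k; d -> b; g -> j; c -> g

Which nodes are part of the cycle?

DFS with gray/black marking from g:
g gray
  f gray
  f black
  j gray
    b gray
      a gray
      a black
      b→f: f black — skip
    b black
    c gray
      d gray
        d→a: a black — skip
        d→b: b black — skip
      d black
      i gray
        i→d: d black — skip
      i black
      c→g: g is gray → back edge
Back edge closes the cycle g → j → c → g; its vertices are {c, g, j}.

c, g, j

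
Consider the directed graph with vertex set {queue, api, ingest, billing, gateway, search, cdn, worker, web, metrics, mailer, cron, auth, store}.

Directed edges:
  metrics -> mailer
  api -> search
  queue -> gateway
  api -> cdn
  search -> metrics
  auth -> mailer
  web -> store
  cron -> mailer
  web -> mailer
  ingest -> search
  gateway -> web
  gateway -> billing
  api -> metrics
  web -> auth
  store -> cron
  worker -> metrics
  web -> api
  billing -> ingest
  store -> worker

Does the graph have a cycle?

DFS with white/gray/black marking, starting from web:
web gray
  mailer gray
  mailer black
  store gray
    worker gray
      metrics gray
        metrics→mailer: mailer black — skip
      metrics black
    worker black
    cron gray
      cron→mailer: mailer black — skip
    cron black
  store black
  api gray
    api→metrics: metrics black — skip
    search gray
      search→metrics: metrics black — skip
    search black
    cdn gray
    cdn black
  api black
  auth gray
    auth→mailer: mailer black — skip
  auth black
web black
queue gray
  gateway gray
    gateway→web: web black — skip
    billing gray
      ingest gray
        ingest→search: search black — skip
      ingest black
    billing black
  gateway black
queue black
Every edge goes to a white or black vertex — no back edge, so the graph is acyclic.

No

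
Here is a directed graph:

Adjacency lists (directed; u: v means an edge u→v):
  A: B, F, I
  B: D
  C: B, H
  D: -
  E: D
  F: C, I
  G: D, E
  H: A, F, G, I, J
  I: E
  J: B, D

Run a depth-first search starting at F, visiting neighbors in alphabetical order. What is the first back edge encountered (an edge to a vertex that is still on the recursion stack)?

A->F

DFS from F (visiting neighbors in alphabetical order); mark gray on enter, black on exit:
F gray
  C gray
    B gray
      D gray
      D black
    B black
    H gray
      A gray
        A→B: B black — skip
        A→F: F is gray → back edge
First back edge: A → F.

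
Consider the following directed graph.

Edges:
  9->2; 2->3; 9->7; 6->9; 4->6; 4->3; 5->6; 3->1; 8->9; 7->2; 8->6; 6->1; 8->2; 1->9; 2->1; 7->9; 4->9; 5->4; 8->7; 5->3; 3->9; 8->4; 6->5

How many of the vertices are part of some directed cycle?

8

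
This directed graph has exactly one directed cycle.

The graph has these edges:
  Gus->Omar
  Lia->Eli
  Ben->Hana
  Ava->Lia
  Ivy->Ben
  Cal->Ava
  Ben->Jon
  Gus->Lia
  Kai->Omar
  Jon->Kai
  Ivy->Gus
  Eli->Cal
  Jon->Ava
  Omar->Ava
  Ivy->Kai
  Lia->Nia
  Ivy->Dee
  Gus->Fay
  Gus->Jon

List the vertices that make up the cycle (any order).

Ava, Cal, Eli, Lia

DFS with gray/black marking from Lia:
Lia gray
  Nia gray
  Nia black
  Eli gray
    Cal gray
      Ava gray
        Ava→Lia: Lia is gray → back edge
Back edge closes the cycle Lia → Eli → Cal → Ava → Lia; its vertices are {Ava, Cal, Eli, Lia}.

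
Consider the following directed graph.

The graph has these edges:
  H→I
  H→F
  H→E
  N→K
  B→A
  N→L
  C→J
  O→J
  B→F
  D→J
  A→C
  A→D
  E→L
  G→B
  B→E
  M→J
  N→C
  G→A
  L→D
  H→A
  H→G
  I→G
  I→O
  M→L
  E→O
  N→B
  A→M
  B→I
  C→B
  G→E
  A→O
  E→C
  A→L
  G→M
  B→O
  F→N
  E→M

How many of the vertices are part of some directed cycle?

8

A vertex is on a directed cycle iff it belongs to a strongly connected component of size ≥ 2 (or has a self-loop).
The vertices on cycles are {A, B, C, E, F, G, I, N} — 8 in total.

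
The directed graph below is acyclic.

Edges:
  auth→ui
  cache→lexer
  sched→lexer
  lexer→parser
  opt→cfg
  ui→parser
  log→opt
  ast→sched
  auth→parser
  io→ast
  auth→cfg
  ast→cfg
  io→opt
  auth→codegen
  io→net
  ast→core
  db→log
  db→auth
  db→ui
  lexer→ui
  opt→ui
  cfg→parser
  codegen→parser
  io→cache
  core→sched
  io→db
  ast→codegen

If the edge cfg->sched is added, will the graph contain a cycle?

Adding cfg→sched creates a cycle iff sched can already reach cfg.
Explore from sched: no path reaches cfg. The graph stays acyclic.

No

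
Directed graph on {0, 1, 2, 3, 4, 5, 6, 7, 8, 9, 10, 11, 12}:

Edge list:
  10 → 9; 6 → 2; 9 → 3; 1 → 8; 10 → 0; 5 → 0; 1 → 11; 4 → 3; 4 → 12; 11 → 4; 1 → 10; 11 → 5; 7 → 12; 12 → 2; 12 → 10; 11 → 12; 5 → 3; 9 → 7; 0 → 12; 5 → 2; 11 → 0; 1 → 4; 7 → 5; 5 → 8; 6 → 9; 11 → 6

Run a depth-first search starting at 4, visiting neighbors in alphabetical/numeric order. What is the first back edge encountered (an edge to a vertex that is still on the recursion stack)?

DFS from 4 (visiting neighbors in alphabetical/numeric order); mark gray on enter, black on exit:
4 gray
  3 gray
  3 black
  12 gray
    2 gray
    2 black
    10 gray
      0 gray
        0→12: 12 is gray → back edge
First back edge: 0 → 12.

0→12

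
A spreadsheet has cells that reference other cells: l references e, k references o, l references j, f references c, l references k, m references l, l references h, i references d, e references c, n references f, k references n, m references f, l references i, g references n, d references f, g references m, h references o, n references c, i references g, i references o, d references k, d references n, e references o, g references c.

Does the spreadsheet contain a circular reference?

DFS with white/gray/black marking, starting from g:
g gray
  n gray
    c gray
    c black
    f gray
      f→c: c black — skip
    f black
  n black
  g→c: c black — skip
  m gray
    l gray
      e gray
        e→c: c black — skip
        o gray
        o black
      e black
      h gray
        h→o: o black — skip
      h black
      k gray
        k→o: o black — skip
        k→n: n black — skip
      k black
      i gray
        d gray
          d→f: f black — skip
          d→k: k black — skip
          d→n: n black — skip
        d black
        i→g: g is gray → back edge
Back edge found, so a cycle exists: g → m → l → i → g.

Yes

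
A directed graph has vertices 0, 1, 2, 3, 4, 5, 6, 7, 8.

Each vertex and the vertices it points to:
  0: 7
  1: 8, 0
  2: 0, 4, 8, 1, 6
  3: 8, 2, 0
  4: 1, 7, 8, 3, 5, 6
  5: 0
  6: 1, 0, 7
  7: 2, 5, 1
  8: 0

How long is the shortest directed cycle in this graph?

For each vertex v, BFS finds the shortest path from v back to v.
The shortest such closed walk is 4 → 3 → 2 → 4, length 3.

3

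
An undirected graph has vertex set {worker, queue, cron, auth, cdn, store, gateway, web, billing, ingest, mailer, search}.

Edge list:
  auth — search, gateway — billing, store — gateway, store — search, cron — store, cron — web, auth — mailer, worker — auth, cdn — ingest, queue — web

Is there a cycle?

DFS, tracking each vertex's parent; an edge to a visited non-parent vertex closes a cycle.
Start from ingest:
visit ingest (parent –)
  visit cdn (parent ingest)
    cdn–ingest: parent, skip
visit worker (parent –)
  visit auth (parent worker)
    visit search (parent auth)
      visit store (parent search)
        visit gateway (parent store)
          gateway–store: parent, skip
          visit billing (parent gateway)
            billing–gateway: parent, skip
        store–search: parent, skip
        visit cron (parent store)
          cron–store: parent, skip
          visit web (parent cron)
            web–cron: parent, skip
            visit queue (parent web)
              queue–web: parent, skip
      search–auth: parent, skip
    auth–worker: parent, skip
    visit mailer (parent auth)
      mailer–auth: parent, skip
No non-parent visited neighbor found — the graph is a forest.

No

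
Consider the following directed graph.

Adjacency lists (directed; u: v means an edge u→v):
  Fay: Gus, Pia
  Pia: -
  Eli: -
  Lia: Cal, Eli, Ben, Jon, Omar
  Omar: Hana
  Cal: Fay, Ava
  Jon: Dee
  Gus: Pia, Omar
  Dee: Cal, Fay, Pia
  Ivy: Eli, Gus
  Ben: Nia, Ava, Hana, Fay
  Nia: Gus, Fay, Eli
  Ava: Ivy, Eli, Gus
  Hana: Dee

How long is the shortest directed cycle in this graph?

For each vertex v, BFS finds the shortest path from v back to v.
The shortest such closed walk is Omar → Hana → Dee → Fay → Gus → Omar, length 5.

5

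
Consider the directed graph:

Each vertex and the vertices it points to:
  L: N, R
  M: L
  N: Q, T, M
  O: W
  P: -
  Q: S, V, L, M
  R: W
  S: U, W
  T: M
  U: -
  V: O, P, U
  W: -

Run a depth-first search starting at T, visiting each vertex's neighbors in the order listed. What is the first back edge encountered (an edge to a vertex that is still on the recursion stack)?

Q->L

DFS from T (visiting each vertex's neighbors in the order listed); mark gray on enter, black on exit:
T gray
  M gray
    L gray
      N gray
        Q gray
          S gray
            U gray
            U black
            W gray
            W black
          S black
          V gray
            O gray
              O→W: W black — skip
            O black
            P gray
            P black
            V→U: U black — skip
          V black
          Q→L: L is gray → back edge
First back edge: Q → L.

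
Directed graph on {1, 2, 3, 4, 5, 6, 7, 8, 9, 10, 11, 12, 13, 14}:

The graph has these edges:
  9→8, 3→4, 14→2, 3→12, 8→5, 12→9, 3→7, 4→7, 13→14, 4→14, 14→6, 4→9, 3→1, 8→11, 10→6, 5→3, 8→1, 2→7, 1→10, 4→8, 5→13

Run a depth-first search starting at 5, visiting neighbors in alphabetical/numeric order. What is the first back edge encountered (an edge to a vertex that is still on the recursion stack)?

8→5

DFS from 5 (visiting neighbors in alphabetical/numeric order); mark gray on enter, black on exit:
5 gray
  3 gray
    1 gray
      10 gray
        6 gray
        6 black
      10 black
    1 black
    4 gray
      7 gray
      7 black
      8 gray
        8→1: 1 black — skip
        8→5: 5 is gray → back edge
First back edge: 8 → 5.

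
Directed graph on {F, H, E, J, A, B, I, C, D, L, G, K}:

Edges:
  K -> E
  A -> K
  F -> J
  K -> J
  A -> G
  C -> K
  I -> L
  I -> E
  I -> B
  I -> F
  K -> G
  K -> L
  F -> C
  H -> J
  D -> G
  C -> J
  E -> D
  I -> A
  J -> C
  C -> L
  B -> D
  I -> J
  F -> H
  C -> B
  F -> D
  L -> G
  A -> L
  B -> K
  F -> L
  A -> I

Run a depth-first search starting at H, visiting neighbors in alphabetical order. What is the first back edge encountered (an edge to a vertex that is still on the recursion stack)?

DFS from H (visiting neighbors in alphabetical order); mark gray on enter, black on exit:
H gray
  J gray
    C gray
      B gray
        D gray
          G gray
          G black
        D black
        K gray
          E gray
            E→D: D black — skip
          E black
          K→G: G black — skip
          K→J: J is gray → back edge
First back edge: K → J.

K→J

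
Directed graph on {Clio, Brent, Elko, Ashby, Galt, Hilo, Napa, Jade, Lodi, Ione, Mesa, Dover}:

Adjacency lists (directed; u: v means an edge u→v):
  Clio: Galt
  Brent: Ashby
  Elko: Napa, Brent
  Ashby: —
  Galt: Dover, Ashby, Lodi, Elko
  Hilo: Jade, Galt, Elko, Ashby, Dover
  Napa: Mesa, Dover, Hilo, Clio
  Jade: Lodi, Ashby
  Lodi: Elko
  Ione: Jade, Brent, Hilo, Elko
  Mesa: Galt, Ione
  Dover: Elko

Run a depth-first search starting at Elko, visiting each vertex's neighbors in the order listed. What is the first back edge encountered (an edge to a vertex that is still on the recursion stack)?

DFS from Elko (visiting each vertex's neighbors in the order listed); mark gray on enter, black on exit:
Elko gray
  Napa gray
    Mesa gray
      Galt gray
        Dover gray
          Dover→Elko: Elko is gray → back edge
First back edge: Dover → Elko.

Dover→Elko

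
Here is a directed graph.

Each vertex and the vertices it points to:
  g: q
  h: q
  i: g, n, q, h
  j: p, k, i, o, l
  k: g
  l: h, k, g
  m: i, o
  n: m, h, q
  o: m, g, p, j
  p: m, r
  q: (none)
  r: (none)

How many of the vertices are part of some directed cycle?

6

A vertex is on a directed cycle iff it belongs to a strongly connected component of size ≥ 2 (or has a self-loop).
The vertices on cycles are {i, j, m, n, o, p} — 6 in total.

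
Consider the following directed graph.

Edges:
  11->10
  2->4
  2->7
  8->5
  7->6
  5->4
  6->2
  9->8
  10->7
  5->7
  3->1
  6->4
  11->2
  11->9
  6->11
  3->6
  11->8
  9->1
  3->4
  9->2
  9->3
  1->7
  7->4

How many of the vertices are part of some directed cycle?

A vertex is on a directed cycle iff it belongs to a strongly connected component of size ≥ 2 (or has a self-loop).
The vertices on cycles are {1, 2, 3, 5, 6, 7, 8, 9, 10, 11} — 10 in total.

10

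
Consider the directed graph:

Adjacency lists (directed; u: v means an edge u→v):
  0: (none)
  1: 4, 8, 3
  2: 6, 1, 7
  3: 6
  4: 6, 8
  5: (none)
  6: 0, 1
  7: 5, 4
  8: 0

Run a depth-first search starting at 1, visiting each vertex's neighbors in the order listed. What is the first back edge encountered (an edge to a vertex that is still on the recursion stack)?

DFS from 1 (visiting each vertex's neighbors in the order listed); mark gray on enter, black on exit:
1 gray
  4 gray
    6 gray
      0 gray
      0 black
      6→1: 1 is gray → back edge
First back edge: 6 → 1.

6->1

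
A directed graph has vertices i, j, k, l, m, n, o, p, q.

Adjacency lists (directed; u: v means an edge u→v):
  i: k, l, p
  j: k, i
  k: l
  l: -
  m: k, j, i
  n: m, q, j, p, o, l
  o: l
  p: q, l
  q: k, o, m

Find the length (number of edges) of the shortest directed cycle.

4

For each vertex v, BFS finds the shortest path from v back to v.
The shortest such closed walk is q → m → i → p → q, length 4.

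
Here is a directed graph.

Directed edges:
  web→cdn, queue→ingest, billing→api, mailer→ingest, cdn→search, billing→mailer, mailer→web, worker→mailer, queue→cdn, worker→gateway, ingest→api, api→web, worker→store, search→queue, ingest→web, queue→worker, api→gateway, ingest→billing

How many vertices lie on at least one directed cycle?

9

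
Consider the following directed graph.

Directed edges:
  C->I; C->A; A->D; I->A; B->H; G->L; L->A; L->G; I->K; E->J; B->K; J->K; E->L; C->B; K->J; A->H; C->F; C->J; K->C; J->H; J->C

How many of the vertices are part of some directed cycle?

7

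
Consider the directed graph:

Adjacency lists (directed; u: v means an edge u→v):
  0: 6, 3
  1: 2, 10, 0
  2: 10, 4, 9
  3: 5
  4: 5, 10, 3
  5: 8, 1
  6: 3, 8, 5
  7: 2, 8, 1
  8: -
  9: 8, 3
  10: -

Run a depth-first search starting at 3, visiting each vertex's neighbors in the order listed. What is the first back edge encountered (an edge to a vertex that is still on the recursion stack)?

4->5

DFS from 3 (visiting each vertex's neighbors in the order listed); mark gray on enter, black on exit:
3 gray
  5 gray
    8 gray
    8 black
    1 gray
      2 gray
        10 gray
        10 black
        4 gray
          4→5: 5 is gray → back edge
First back edge: 4 → 5.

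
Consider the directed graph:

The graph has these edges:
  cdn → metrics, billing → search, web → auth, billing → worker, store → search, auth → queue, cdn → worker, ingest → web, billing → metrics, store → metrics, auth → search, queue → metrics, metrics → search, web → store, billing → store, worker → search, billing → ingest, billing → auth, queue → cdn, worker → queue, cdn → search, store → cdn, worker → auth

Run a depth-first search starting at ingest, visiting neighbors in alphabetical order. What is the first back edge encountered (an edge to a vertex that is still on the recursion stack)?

worker->auth

DFS from ingest (visiting neighbors in alphabetical order); mark gray on enter, black on exit:
ingest gray
  web gray
    auth gray
      queue gray
        cdn gray
          metrics gray
            search gray
            search black
          metrics black
          cdn→search: search black — skip
          worker gray
            worker→auth: auth is gray → back edge
First back edge: worker → auth.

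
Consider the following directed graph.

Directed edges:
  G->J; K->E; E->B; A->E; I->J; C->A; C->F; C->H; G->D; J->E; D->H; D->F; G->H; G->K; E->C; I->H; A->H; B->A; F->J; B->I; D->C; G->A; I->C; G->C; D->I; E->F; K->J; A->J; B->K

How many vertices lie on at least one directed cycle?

8

A vertex is on a directed cycle iff it belongs to a strongly connected component of size ≥ 2 (or has a self-loop).
The vertices on cycles are {A, B, C, E, F, I, J, K} — 8 in total.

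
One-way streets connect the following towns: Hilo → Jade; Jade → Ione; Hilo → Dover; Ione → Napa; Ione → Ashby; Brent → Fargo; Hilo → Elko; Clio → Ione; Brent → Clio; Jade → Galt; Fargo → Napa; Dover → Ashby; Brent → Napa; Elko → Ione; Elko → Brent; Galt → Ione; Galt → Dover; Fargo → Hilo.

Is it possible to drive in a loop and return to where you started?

DFS with white/gray/black marking, starting from Napa:
Napa gray
Napa black
Clio gray
  Ione gray
    Ione→Napa: Napa black — skip
    Ashby gray
    Ashby black
  Ione black
Clio black
Brent gray
  Brent→Napa: Napa black — skip
  Fargo gray
    Hilo gray
      Dover gray
        Dover→Ashby: Ashby black — skip
      Dover black
      Jade gray
        Jade→Ione: Ione black — skip
        Galt gray
          Galt→Ione: Ione black — skip
          Galt→Dover: Dover black — skip
        Galt black
      Jade black
      Elko gray
        Elko→Ione: Ione black — skip
        Elko→Brent: Brent is gray → back edge
Back edge found, so a cycle exists: Brent → Fargo → Hilo → Elko → Brent.

Yes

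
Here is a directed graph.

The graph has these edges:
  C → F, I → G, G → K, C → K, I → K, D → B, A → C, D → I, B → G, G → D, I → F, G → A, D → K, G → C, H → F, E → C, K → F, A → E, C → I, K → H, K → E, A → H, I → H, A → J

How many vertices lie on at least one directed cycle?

A vertex is on a directed cycle iff it belongs to a strongly connected component of size ≥ 2 (or has a self-loop).
The vertices on cycles are {A, B, C, D, E, G, I, K} — 8 in total.

8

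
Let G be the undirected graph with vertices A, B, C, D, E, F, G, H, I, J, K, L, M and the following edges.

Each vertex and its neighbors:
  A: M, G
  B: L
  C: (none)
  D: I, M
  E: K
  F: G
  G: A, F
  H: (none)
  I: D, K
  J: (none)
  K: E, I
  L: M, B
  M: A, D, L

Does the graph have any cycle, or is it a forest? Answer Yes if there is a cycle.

No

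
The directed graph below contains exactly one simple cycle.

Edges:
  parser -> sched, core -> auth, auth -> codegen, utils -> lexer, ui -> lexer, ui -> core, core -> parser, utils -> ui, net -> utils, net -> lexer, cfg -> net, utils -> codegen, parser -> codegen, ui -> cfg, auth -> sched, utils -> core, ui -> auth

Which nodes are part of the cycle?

DFS with gray/black marking from utils:
utils gray
  core gray
    parser gray
      sched gray
      sched black
      codegen gray
      codegen black
    parser black
    auth gray
      auth→sched: sched black — skip
      auth→codegen: codegen black — skip
    auth black
  core black
  lexer gray
  lexer black
  utils→codegen: codegen black — skip
  ui gray
    ui→lexer: lexer black — skip
    ui→core: core black — skip
    ui→auth: auth black — skip
    cfg gray
      net gray
        net→lexer: lexer black — skip
        net→utils: utils is gray → back edge
Back edge closes the cycle utils → ui → cfg → net → utils; its vertices are {ui, cfg, net, utils}.

ui, cfg, net, utils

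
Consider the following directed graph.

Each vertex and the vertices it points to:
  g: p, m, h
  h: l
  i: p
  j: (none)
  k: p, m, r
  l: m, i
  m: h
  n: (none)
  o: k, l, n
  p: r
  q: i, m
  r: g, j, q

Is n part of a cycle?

n lies on a cycle iff there is a path from n back to itself.
Exploring from n, it never reaches itself; equivalently, its strongly connected component is a singleton.

No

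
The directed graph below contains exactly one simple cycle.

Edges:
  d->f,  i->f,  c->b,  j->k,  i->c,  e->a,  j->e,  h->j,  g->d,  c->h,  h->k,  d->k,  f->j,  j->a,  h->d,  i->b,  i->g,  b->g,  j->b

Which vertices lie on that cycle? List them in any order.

DFS with gray/black marking from f:
f gray
  j gray
    e gray
      a gray
      a black
    e black
    j→a: a black — skip
    b gray
      g gray
        d gray
          k gray
          k black
          d→f: f is gray → back edge
Back edge closes the cycle f → j → b → g → d → f; its vertices are {b, d, f, g, j}.

b, d, f, g, j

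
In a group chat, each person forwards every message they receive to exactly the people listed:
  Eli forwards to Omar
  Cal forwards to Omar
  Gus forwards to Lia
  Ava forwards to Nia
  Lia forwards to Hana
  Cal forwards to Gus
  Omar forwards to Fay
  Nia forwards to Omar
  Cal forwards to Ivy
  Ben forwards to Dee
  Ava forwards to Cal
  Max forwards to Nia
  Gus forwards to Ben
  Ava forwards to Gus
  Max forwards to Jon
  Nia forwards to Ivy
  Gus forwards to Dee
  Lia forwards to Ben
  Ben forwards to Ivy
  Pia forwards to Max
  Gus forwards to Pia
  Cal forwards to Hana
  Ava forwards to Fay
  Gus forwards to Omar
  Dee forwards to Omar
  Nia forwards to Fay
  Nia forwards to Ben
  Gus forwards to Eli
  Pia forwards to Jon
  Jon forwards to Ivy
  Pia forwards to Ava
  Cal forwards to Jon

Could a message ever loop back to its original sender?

DFS with white/gray/black marking, starting from Cal:
Cal gray
  Hana gray
  Hana black
  Jon gray
    Ivy gray
    Ivy black
  Jon black
  Omar gray
    Fay gray
    Fay black
  Omar black
  Gus gray
    Eli gray
      Eli→Omar: Omar black — skip
    Eli black
    Ben gray
      Ben→Ivy: Ivy black — skip
      Dee gray
        Dee→Omar: Omar black — skip
      Dee black
    Ben black
    Lia gray
      Lia→Ben: Ben black — skip
      Lia→Hana: Hana black — skip
    Lia black
    Gus→Dee: Dee black — skip
    Pia gray
      Ava gray
        Ava→Gus: Gus is gray → back edge
Back edge found, so a cycle exists: Gus → Pia → Ava → Gus.

Yes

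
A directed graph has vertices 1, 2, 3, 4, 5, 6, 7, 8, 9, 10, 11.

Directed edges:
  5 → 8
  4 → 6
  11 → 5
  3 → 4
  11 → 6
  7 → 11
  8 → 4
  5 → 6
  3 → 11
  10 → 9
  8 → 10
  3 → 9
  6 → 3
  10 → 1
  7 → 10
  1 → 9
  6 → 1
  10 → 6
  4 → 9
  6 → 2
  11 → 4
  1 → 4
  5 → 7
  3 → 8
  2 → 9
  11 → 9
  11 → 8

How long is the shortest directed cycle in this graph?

For each vertex v, BFS finds the shortest path from v back to v.
The shortest such closed walk is 7 → 11 → 5 → 7, length 3.

3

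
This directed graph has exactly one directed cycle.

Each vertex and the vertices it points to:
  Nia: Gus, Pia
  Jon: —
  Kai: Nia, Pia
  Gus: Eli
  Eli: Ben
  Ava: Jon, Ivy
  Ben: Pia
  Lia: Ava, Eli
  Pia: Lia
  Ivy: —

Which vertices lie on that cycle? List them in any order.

DFS with gray/black marking from Pia:
Pia gray
  Lia gray
    Ava gray
      Jon gray
      Jon black
      Ivy gray
      Ivy black
    Ava black
    Eli gray
      Ben gray
        Ben→Pia: Pia is gray → back edge
Back edge closes the cycle Pia → Lia → Eli → Ben → Pia; its vertices are {Ben, Eli, Lia, Pia}.

Ben, Eli, Lia, Pia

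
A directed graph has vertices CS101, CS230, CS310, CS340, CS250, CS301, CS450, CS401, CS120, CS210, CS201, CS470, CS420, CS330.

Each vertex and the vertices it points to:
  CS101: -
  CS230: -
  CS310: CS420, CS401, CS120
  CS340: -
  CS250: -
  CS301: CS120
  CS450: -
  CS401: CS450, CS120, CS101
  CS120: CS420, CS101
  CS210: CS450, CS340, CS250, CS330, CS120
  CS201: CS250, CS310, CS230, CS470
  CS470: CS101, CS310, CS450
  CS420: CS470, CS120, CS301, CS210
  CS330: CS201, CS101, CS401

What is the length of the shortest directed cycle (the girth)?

2

For each vertex v, BFS finds the shortest path from v back to v.
The shortest such closed walk is CS420 → CS120 → CS420, length 2.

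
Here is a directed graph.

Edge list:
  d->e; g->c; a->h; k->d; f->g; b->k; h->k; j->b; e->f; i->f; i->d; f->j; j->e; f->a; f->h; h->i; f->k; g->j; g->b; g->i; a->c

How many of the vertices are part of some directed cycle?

10

A vertex is on a directed cycle iff it belongs to a strongly connected component of size ≥ 2 (or has a self-loop).
The vertices on cycles are {a, b, d, e, f, g, h, i, j, k} — 10 in total.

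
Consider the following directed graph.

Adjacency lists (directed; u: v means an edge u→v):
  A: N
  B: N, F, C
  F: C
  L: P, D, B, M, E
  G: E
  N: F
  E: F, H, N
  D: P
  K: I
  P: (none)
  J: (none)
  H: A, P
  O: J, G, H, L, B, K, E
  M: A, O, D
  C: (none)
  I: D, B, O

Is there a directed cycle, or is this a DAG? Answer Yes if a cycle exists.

Yes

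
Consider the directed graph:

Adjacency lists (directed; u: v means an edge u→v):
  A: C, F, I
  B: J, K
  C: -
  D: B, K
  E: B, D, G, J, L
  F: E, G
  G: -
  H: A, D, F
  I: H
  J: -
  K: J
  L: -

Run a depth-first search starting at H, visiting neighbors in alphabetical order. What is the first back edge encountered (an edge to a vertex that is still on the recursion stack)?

DFS from H (visiting neighbors in alphabetical order); mark gray on enter, black on exit:
H gray
  A gray
    C gray
    C black
    F gray
      E gray
        B gray
          J gray
          J black
          K gray
            K→J: J black — skip
          K black
        B black
        D gray
          D→B: B black — skip
          D→K: K black — skip
        D black
        G gray
        G black
        E→J: J black — skip
        L gray
        L black
      E black
      F→G: G black — skip
    F black
    I gray
      I→H: H is gray → back edge
First back edge: I → H.

I→H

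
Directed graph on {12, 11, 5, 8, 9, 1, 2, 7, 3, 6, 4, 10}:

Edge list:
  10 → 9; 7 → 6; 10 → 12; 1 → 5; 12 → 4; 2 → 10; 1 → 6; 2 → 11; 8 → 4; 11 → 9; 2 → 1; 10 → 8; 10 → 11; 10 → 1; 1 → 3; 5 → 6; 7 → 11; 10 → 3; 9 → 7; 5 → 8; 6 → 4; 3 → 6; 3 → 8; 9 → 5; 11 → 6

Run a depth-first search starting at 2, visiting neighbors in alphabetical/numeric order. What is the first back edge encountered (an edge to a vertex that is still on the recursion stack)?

DFS from 2 (visiting neighbors in alphabetical/numeric order); mark gray on enter, black on exit:
2 gray
  1 gray
    3 gray
      6 gray
        4 gray
        4 black
      6 black
      8 gray
        8→4: 4 black — skip
      8 black
    3 black
    5 gray
      5→6: 6 black — skip
      5→8: 8 black — skip
    5 black
    1→6: 6 black — skip
  1 black
  10 gray
    10→1: 1 black — skip
    10→3: 3 black — skip
    10→8: 8 black — skip
    9 gray
      9→5: 5 black — skip
      7 gray
        7→6: 6 black — skip
        11 gray
          11→6: 6 black — skip
          11→9: 9 is gray → back edge
First back edge: 11 → 9.

11→9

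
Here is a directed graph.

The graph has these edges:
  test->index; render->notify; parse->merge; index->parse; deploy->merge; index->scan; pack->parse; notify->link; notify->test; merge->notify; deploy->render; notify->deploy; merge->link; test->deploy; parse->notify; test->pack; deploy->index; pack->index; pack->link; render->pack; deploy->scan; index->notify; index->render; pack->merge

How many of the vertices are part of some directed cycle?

A vertex is on a directed cycle iff it belongs to a strongly connected component of size ≥ 2 (or has a self-loop).
The vertices on cycles are {pack, test, index, merge, parse, deploy, notify, render} — 8 in total.

8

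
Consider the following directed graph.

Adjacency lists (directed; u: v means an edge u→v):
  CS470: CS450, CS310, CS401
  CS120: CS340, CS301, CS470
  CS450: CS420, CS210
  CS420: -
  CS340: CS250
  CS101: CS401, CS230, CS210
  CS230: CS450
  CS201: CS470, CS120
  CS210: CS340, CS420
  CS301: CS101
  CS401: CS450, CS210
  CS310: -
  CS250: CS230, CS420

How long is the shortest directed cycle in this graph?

5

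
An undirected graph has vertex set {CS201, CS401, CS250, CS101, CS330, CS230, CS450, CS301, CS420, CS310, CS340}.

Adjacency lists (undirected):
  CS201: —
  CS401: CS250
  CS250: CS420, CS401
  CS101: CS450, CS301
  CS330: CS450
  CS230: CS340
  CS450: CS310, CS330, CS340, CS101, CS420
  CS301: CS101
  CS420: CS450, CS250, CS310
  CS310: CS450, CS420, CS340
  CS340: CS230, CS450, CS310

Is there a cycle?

Yes

DFS, tracking each vertex's parent; an edge to a visited non-parent vertex closes a cycle.
Start from CS310:
visit CS310 (parent –)
  visit CS450 (parent CS310)
    CS450–CS310: parent, skip
    visit CS330 (parent CS450)
      CS330–CS450: parent, skip
    visit CS340 (parent CS450)
      visit CS230 (parent CS340)
        CS230–CS340: parent, skip
      CS340–CS450: parent, skip
      CS340–CS310: CS310 visited and ≠ parent → cycle
Cycle: CS310 – CS450 – CS340 – CS310.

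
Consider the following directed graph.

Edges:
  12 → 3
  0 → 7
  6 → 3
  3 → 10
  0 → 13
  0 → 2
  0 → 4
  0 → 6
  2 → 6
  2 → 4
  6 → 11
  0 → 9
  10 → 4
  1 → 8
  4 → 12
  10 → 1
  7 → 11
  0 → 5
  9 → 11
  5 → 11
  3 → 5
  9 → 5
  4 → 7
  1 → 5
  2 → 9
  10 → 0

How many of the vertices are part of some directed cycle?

A vertex is on a directed cycle iff it belongs to a strongly connected component of size ≥ 2 (or has a self-loop).
The vertices on cycles are {0, 2, 3, 4, 6, 10, 12} — 7 in total.

7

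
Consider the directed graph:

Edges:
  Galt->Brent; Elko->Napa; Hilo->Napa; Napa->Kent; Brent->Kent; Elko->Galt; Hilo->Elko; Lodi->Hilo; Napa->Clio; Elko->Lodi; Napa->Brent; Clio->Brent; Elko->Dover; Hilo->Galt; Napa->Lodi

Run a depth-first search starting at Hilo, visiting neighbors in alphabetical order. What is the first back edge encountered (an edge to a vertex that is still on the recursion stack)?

DFS from Hilo (visiting neighbors in alphabetical order); mark gray on enter, black on exit:
Hilo gray
  Elko gray
    Dover gray
    Dover black
    Galt gray
      Brent gray
        Kent gray
        Kent black
      Brent black
    Galt black
    Lodi gray
      Lodi→Hilo: Hilo is gray → back edge
First back edge: Lodi → Hilo.

Lodi->Hilo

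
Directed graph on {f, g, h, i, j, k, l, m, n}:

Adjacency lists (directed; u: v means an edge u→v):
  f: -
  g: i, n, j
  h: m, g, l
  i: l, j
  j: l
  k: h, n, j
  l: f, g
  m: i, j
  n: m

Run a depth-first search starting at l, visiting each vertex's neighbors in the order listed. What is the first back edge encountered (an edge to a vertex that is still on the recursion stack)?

i->l

DFS from l (visiting each vertex's neighbors in the order listed); mark gray on enter, black on exit:
l gray
  f gray
  f black
  g gray
    i gray
      i→l: l is gray → back edge
First back edge: i → l.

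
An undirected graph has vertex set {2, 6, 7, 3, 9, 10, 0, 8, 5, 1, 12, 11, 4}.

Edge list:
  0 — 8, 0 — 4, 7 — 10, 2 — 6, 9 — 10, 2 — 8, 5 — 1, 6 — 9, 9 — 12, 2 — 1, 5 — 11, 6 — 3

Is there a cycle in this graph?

DFS, tracking each vertex's parent; an edge to a visited non-parent vertex closes a cycle.
Start from 0:
visit 0 (parent –)
  visit 8 (parent 0)
    visit 2 (parent 8)
      visit 1 (parent 2)
        visit 5 (parent 1)
          visit 11 (parent 5)
            11–5: parent, skip
          5–1: parent, skip
        1–2: parent, skip
      2–8: parent, skip
      visit 6 (parent 2)
        visit 3 (parent 6)
          3–6: parent, skip
        visit 9 (parent 6)
          visit 12 (parent 9)
            12–9: parent, skip
          visit 10 (parent 9)
            visit 7 (parent 10)
              7–10: parent, skip
            10–9: parent, skip
          9–6: parent, skip
        6–2: parent, skip
    8–0: parent, skip
  visit 4 (parent 0)
    4–0: parent, skip
No non-parent visited neighbor found — the graph is a forest.

No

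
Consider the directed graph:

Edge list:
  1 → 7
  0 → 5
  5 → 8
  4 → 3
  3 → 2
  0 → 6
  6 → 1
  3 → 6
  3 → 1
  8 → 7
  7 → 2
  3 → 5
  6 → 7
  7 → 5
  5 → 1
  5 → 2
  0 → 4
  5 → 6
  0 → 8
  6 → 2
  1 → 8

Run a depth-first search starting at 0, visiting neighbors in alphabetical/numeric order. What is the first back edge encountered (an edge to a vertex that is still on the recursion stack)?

5->1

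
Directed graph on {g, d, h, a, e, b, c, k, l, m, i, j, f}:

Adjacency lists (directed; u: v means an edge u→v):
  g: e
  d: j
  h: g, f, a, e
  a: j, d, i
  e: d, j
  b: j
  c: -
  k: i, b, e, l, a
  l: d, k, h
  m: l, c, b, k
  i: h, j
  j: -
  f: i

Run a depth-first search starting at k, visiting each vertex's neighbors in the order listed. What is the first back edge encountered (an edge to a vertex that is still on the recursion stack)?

f→i

DFS from k (visiting each vertex's neighbors in the order listed); mark gray on enter, black on exit:
k gray
  i gray
    h gray
      g gray
        e gray
          d gray
            j gray
            j black
          d black
          e→j: j black — skip
        e black
      g black
      f gray
        f→i: i is gray → back edge
First back edge: f → i.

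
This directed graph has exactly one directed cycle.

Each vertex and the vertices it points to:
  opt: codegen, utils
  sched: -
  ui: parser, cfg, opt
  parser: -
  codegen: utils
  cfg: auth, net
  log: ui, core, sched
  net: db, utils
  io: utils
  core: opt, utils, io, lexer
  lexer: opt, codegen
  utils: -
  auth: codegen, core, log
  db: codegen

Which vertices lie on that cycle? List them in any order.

ui, cfg, log, auth

DFS with gray/black marking from log:
log gray
  ui gray
    parser gray
    parser black
    cfg gray
      auth gray
        codegen gray
          utils gray
          utils black
        codegen black
        core gray
          opt gray
            opt→codegen: codegen black — skip
            opt→utils: utils black — skip
          opt black
          core→utils: utils black — skip
          io gray
            io→utils: utils black — skip
          io black
          lexer gray
            lexer→opt: opt black — skip
            lexer→codegen: codegen black — skip
          lexer black
        core black
        auth→log: log is gray → back edge
Back edge closes the cycle log → ui → cfg → auth → log; its vertices are {ui, cfg, log, auth}.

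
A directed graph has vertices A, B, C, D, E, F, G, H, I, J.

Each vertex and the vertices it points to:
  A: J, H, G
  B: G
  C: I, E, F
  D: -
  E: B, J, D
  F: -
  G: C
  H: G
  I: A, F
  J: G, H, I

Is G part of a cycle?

Yes

G is on a cycle iff G can reach itself via ≥1 edge.
G → C → I → A → G — yes.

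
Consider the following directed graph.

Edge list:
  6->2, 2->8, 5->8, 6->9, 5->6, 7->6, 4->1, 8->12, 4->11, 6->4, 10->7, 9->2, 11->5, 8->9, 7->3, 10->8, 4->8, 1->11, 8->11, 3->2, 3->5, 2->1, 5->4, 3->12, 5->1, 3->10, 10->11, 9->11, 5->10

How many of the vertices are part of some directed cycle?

11

A vertex is on a directed cycle iff it belongs to a strongly connected component of size ≥ 2 (or has a self-loop).
The vertices on cycles are {1, 2, 3, 4, 5, 6, 7, 8, 9, 10, 11} — 11 in total.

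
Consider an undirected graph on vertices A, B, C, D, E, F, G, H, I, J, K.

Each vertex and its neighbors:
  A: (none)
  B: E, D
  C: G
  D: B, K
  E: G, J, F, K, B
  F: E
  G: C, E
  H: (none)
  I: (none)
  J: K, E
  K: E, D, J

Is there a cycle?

DFS, tracking each vertex's parent; an edge to a visited non-parent vertex closes a cycle.
Start from G:
visit G (parent –)
  visit C (parent G)
    C–G: parent, skip
  visit E (parent G)
    E–G: parent, skip
    visit J (parent E)
      visit K (parent J)
        K–E: E visited and ≠ parent → cycle
Cycle: E – J – K – E.

Yes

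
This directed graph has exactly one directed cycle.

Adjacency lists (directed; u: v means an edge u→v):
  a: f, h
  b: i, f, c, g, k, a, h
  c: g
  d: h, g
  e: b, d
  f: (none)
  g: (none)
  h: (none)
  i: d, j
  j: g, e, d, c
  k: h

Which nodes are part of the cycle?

DFS with gray/black marking from e:
e gray
  b gray
    i gray
      d gray
        h gray
        h black
        g gray
        g black
      d black
      j gray
        j→g: g black — skip
        j→e: e is gray → back edge
Back edge closes the cycle e → b → i → j → e; its vertices are {b, e, i, j}.

b, e, i, j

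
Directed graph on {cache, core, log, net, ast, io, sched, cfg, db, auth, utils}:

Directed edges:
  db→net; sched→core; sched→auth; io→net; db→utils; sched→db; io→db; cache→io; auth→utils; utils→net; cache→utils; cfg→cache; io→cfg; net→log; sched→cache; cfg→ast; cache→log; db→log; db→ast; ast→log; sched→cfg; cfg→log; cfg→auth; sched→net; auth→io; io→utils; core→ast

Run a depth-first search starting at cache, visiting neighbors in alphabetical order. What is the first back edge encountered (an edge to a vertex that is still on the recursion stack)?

DFS from cache (visiting neighbors in alphabetical order); mark gray on enter, black on exit:
cache gray
  io gray
    cfg gray
      ast gray
        log gray
        log black
      ast black
      auth gray
        auth→io: io is gray → back edge
First back edge: auth → io.

auth→io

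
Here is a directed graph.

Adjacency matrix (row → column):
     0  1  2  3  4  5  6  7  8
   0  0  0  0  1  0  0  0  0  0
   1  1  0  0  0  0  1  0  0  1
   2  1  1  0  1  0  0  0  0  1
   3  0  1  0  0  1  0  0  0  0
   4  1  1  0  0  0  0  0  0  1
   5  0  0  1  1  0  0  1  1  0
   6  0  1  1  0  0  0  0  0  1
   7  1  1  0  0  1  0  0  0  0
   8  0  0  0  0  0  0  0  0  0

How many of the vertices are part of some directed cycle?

8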